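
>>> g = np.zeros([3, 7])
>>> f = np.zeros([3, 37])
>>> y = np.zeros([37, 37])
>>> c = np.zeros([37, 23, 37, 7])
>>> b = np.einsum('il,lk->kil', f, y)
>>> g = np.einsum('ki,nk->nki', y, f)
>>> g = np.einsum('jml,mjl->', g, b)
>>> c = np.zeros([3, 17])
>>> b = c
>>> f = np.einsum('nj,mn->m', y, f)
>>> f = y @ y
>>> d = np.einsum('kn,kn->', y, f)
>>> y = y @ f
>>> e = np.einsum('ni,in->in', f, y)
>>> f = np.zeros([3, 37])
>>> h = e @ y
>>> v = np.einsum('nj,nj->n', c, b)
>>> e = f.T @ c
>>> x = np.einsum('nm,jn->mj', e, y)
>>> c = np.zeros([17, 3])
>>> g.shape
()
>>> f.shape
(3, 37)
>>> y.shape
(37, 37)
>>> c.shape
(17, 3)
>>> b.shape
(3, 17)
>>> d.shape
()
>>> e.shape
(37, 17)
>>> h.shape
(37, 37)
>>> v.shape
(3,)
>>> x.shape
(17, 37)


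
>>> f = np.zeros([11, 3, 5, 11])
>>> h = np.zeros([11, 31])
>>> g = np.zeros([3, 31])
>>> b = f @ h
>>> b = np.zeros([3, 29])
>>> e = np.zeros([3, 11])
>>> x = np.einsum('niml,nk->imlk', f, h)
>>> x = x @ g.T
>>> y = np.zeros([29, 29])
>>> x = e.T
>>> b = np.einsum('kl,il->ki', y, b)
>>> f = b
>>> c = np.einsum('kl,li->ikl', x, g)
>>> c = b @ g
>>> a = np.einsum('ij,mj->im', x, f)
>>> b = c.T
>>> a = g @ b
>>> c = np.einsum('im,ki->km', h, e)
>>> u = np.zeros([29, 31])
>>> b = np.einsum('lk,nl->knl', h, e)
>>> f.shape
(29, 3)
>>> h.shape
(11, 31)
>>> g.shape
(3, 31)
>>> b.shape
(31, 3, 11)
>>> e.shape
(3, 11)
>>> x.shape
(11, 3)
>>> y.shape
(29, 29)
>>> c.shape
(3, 31)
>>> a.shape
(3, 29)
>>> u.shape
(29, 31)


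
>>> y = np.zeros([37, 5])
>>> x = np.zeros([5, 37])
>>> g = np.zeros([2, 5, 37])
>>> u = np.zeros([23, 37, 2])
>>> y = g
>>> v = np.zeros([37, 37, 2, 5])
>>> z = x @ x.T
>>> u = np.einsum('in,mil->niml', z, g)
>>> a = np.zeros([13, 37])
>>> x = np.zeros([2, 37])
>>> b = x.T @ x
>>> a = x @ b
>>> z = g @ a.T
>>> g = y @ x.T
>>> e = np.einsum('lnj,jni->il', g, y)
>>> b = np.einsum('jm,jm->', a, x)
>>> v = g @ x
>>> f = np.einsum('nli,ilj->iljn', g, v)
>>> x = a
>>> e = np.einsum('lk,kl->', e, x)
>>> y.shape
(2, 5, 37)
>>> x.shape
(2, 37)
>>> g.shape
(2, 5, 2)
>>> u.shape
(5, 5, 2, 37)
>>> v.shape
(2, 5, 37)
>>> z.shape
(2, 5, 2)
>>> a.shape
(2, 37)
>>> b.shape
()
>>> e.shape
()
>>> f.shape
(2, 5, 37, 2)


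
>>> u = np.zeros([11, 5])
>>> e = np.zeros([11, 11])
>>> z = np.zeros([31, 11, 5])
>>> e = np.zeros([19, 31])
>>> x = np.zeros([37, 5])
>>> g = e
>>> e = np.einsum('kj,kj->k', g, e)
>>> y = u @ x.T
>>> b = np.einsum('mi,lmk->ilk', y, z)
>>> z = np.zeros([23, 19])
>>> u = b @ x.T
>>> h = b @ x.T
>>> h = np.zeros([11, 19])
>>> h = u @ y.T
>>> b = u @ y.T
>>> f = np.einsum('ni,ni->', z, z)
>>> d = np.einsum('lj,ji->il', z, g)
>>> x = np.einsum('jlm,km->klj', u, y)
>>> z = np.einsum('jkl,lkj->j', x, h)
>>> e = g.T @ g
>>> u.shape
(37, 31, 37)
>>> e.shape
(31, 31)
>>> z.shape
(11,)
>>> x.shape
(11, 31, 37)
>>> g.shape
(19, 31)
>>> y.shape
(11, 37)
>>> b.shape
(37, 31, 11)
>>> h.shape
(37, 31, 11)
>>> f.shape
()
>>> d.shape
(31, 23)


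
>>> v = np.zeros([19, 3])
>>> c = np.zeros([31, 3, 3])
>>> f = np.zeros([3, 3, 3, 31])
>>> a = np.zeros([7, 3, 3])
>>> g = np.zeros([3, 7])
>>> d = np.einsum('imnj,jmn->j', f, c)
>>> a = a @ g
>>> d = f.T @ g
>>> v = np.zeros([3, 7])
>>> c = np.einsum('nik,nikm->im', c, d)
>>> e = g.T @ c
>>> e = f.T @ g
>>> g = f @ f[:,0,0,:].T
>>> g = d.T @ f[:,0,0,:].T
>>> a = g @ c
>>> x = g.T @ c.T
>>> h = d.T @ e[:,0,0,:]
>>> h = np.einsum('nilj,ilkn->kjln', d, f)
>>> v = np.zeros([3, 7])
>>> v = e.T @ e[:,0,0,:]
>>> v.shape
(7, 3, 3, 7)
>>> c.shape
(3, 7)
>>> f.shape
(3, 3, 3, 31)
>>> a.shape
(7, 3, 3, 7)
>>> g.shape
(7, 3, 3, 3)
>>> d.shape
(31, 3, 3, 7)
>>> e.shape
(31, 3, 3, 7)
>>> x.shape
(3, 3, 3, 3)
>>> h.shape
(3, 7, 3, 31)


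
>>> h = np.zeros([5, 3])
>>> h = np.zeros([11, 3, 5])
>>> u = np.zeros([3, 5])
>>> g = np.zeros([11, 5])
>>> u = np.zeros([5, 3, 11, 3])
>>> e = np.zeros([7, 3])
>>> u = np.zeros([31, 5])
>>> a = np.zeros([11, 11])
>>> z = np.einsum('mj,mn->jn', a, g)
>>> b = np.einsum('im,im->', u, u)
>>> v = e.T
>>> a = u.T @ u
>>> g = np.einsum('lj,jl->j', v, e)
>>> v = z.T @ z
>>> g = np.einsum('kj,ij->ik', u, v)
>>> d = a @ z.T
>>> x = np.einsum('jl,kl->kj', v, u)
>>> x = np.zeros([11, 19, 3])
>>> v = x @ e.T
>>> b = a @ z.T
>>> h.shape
(11, 3, 5)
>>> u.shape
(31, 5)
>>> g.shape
(5, 31)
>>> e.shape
(7, 3)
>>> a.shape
(5, 5)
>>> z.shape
(11, 5)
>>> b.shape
(5, 11)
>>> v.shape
(11, 19, 7)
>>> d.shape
(5, 11)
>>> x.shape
(11, 19, 3)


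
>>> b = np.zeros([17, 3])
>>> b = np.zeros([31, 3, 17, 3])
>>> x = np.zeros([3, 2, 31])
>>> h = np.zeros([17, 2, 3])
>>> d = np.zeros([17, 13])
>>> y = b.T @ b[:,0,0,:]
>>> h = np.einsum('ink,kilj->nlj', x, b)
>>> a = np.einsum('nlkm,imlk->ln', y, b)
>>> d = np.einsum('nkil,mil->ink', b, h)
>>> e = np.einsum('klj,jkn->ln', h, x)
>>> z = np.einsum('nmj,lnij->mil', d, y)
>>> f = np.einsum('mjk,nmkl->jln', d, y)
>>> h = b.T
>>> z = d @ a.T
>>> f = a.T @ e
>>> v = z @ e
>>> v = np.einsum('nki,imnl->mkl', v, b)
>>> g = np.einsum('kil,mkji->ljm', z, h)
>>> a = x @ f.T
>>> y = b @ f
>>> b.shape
(31, 3, 17, 3)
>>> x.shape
(3, 2, 31)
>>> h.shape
(3, 17, 3, 31)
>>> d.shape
(17, 31, 3)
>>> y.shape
(31, 3, 17, 31)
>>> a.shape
(3, 2, 3)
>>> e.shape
(17, 31)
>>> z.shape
(17, 31, 17)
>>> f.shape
(3, 31)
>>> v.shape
(3, 31, 3)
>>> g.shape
(17, 3, 3)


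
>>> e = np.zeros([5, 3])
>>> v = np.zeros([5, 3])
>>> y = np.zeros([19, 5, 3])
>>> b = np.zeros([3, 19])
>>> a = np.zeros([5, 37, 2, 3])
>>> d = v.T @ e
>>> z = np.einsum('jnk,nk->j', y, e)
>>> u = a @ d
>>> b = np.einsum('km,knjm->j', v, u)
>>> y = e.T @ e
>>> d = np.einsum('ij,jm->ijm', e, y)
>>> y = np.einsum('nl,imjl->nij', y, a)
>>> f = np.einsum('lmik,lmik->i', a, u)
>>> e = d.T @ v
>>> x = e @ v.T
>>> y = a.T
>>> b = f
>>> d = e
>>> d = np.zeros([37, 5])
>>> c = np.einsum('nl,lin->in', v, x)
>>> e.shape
(3, 3, 3)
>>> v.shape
(5, 3)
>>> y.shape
(3, 2, 37, 5)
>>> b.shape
(2,)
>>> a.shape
(5, 37, 2, 3)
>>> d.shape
(37, 5)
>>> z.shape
(19,)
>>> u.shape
(5, 37, 2, 3)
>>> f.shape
(2,)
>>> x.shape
(3, 3, 5)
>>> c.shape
(3, 5)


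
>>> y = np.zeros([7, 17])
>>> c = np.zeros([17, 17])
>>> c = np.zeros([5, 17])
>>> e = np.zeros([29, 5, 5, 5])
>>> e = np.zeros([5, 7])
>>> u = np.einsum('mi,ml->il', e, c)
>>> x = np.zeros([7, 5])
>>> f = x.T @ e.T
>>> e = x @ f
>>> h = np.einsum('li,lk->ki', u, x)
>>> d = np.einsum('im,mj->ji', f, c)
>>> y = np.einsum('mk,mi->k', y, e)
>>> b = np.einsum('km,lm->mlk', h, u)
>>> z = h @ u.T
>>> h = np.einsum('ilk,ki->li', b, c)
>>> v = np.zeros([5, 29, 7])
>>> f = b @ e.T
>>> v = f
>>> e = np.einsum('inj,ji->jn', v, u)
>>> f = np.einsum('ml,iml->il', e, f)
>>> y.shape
(17,)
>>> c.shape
(5, 17)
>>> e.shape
(7, 7)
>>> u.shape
(7, 17)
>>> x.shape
(7, 5)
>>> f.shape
(17, 7)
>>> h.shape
(7, 17)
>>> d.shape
(17, 5)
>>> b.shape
(17, 7, 5)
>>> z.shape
(5, 7)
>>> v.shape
(17, 7, 7)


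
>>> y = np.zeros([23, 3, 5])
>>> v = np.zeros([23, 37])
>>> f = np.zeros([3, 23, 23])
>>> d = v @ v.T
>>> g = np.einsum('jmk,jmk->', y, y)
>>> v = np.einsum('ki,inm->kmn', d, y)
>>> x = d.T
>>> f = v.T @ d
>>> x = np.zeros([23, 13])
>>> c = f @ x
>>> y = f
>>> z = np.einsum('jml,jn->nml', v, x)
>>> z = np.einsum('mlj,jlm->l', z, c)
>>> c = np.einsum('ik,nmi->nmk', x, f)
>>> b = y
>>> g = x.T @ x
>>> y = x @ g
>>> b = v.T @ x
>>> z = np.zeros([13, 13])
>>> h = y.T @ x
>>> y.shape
(23, 13)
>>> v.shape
(23, 5, 3)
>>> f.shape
(3, 5, 23)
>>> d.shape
(23, 23)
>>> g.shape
(13, 13)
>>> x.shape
(23, 13)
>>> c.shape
(3, 5, 13)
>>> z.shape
(13, 13)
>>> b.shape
(3, 5, 13)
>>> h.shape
(13, 13)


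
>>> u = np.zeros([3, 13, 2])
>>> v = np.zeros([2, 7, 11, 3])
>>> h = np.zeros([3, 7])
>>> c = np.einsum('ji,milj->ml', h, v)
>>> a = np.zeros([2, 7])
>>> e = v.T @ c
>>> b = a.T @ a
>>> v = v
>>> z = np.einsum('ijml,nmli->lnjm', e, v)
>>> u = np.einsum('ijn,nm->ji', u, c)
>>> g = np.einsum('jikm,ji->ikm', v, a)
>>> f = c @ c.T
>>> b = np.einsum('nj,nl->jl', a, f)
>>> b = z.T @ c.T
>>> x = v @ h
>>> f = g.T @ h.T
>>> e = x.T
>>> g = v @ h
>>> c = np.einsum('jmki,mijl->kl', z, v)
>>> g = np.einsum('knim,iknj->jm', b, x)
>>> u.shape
(13, 3)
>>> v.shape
(2, 7, 11, 3)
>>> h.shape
(3, 7)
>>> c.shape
(11, 3)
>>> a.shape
(2, 7)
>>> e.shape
(7, 11, 7, 2)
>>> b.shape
(7, 11, 2, 2)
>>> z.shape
(11, 2, 11, 7)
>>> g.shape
(7, 2)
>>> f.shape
(3, 11, 3)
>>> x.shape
(2, 7, 11, 7)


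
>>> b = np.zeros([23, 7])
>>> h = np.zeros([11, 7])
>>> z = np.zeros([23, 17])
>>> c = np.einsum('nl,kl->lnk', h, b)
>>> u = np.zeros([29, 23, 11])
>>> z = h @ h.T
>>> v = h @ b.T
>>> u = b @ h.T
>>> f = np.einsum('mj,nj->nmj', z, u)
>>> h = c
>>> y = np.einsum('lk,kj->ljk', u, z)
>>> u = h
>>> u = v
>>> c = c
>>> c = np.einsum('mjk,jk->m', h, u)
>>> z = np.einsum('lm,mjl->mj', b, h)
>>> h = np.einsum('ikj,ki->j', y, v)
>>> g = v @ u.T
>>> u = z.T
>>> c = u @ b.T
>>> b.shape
(23, 7)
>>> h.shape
(11,)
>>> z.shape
(7, 11)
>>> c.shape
(11, 23)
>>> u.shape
(11, 7)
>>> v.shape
(11, 23)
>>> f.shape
(23, 11, 11)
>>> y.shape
(23, 11, 11)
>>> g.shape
(11, 11)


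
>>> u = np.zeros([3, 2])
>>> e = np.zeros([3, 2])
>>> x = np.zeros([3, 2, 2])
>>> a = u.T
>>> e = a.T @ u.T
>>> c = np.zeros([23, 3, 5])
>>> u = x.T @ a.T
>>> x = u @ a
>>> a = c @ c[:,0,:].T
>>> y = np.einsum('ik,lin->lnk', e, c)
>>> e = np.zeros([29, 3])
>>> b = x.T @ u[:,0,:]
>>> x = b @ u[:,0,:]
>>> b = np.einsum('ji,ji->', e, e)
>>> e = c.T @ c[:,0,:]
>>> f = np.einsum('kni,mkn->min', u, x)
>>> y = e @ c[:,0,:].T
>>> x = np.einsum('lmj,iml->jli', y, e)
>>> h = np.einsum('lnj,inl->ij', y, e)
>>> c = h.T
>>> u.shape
(2, 2, 2)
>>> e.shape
(5, 3, 5)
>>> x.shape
(23, 5, 5)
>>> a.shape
(23, 3, 23)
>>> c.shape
(23, 5)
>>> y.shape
(5, 3, 23)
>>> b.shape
()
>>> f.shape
(3, 2, 2)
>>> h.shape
(5, 23)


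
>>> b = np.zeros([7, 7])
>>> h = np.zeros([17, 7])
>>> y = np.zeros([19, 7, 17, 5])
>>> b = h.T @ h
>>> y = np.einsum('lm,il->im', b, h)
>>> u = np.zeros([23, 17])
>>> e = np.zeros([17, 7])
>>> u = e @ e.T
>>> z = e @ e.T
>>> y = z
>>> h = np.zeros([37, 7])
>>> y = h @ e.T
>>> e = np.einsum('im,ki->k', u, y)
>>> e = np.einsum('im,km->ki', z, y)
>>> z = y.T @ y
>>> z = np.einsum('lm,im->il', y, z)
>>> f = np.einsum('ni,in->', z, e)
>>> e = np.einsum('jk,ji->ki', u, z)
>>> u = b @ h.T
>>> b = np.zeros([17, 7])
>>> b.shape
(17, 7)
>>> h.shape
(37, 7)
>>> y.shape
(37, 17)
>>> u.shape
(7, 37)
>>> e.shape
(17, 37)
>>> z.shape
(17, 37)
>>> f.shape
()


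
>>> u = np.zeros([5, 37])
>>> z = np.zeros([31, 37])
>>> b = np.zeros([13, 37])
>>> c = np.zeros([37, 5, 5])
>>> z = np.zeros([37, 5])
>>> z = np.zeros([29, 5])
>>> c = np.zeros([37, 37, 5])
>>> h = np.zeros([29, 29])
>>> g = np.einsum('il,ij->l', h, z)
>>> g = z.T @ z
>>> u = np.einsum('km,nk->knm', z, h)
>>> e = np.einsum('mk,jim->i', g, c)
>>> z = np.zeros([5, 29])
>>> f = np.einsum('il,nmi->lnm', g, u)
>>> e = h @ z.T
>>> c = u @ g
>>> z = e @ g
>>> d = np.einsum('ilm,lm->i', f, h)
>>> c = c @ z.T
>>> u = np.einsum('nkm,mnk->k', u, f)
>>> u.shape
(29,)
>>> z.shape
(29, 5)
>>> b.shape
(13, 37)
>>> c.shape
(29, 29, 29)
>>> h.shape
(29, 29)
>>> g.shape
(5, 5)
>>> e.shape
(29, 5)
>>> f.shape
(5, 29, 29)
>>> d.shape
(5,)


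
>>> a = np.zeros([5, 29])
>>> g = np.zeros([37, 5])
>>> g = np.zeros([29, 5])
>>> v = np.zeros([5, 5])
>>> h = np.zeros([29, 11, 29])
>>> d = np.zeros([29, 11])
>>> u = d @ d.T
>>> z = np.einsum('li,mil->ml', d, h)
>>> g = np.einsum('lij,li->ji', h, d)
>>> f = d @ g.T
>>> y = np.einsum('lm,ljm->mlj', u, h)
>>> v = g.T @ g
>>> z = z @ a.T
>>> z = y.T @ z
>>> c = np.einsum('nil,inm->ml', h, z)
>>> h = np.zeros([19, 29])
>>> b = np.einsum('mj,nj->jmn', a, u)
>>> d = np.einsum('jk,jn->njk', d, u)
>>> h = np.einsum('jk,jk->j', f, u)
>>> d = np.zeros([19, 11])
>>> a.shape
(5, 29)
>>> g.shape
(29, 11)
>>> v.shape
(11, 11)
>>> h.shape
(29,)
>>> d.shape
(19, 11)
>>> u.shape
(29, 29)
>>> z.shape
(11, 29, 5)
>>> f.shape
(29, 29)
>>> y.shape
(29, 29, 11)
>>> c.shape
(5, 29)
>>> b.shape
(29, 5, 29)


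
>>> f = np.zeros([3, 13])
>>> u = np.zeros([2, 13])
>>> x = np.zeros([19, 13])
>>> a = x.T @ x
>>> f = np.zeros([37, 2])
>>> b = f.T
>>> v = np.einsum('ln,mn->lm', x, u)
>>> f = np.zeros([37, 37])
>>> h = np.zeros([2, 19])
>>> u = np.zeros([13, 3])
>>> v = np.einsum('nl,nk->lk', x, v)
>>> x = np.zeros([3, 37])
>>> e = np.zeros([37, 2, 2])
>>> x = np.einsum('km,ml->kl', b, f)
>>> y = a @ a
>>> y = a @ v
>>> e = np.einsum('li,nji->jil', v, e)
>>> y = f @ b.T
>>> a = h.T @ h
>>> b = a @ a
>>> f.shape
(37, 37)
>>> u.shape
(13, 3)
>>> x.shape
(2, 37)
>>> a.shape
(19, 19)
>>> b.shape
(19, 19)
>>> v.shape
(13, 2)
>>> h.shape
(2, 19)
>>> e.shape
(2, 2, 13)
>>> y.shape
(37, 2)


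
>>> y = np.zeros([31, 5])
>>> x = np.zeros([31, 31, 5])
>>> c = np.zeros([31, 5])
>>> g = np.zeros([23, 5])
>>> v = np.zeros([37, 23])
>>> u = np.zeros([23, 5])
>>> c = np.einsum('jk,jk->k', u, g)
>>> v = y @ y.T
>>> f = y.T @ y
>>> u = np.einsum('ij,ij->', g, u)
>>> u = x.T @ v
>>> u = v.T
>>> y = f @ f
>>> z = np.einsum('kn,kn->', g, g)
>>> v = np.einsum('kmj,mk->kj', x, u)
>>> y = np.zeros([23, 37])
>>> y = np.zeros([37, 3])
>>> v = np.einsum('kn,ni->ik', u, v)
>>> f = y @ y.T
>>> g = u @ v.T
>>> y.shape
(37, 3)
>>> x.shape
(31, 31, 5)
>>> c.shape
(5,)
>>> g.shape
(31, 5)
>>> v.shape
(5, 31)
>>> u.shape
(31, 31)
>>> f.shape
(37, 37)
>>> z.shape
()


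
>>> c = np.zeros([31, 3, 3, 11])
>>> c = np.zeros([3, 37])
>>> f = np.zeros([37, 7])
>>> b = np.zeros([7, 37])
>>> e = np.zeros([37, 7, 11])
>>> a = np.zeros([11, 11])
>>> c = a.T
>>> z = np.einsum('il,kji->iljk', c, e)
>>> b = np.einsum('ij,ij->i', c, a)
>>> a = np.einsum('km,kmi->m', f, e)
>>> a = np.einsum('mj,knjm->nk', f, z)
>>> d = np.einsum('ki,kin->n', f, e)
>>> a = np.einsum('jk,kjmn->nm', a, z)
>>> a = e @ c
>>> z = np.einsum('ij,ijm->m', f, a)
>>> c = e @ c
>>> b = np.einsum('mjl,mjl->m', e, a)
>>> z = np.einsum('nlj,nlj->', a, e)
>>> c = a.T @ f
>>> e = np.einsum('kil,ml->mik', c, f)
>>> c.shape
(11, 7, 7)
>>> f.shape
(37, 7)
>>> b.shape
(37,)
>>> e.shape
(37, 7, 11)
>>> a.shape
(37, 7, 11)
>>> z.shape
()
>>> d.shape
(11,)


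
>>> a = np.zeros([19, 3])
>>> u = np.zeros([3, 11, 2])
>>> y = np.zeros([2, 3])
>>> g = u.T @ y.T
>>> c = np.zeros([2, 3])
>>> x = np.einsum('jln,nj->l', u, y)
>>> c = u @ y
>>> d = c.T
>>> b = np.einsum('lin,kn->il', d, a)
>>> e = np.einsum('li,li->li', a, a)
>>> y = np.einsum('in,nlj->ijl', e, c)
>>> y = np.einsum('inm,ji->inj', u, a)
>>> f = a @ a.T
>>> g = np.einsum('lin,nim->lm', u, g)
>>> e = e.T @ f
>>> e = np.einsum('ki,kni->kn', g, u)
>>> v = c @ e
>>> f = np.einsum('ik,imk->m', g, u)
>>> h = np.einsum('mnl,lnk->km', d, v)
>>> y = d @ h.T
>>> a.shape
(19, 3)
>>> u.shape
(3, 11, 2)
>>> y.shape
(3, 11, 11)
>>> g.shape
(3, 2)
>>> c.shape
(3, 11, 3)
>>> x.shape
(11,)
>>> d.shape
(3, 11, 3)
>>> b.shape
(11, 3)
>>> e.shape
(3, 11)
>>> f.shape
(11,)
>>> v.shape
(3, 11, 11)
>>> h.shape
(11, 3)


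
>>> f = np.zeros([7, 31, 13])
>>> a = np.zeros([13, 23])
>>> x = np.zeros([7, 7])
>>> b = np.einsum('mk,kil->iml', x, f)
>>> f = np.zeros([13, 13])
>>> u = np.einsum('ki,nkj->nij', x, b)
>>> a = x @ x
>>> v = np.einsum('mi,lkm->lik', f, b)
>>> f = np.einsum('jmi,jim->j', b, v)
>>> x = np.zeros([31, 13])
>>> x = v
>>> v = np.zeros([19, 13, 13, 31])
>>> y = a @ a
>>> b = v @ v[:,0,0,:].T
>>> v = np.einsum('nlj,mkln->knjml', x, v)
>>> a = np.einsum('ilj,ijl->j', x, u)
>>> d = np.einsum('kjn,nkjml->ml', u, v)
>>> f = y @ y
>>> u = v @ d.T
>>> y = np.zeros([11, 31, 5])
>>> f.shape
(7, 7)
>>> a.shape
(7,)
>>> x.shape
(31, 13, 7)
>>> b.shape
(19, 13, 13, 19)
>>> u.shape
(13, 31, 7, 19, 19)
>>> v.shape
(13, 31, 7, 19, 13)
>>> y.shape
(11, 31, 5)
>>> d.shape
(19, 13)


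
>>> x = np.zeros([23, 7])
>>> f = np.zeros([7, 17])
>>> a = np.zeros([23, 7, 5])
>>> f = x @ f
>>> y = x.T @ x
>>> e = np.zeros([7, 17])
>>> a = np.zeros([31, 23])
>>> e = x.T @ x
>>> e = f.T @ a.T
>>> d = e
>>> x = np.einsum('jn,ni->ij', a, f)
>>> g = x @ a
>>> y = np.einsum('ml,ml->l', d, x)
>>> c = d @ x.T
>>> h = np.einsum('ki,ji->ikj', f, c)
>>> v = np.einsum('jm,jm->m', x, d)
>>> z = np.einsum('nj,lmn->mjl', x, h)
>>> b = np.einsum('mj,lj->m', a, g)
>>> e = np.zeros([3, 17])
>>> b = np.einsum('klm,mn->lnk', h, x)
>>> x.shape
(17, 31)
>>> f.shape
(23, 17)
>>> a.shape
(31, 23)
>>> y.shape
(31,)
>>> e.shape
(3, 17)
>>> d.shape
(17, 31)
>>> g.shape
(17, 23)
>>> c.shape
(17, 17)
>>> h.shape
(17, 23, 17)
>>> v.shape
(31,)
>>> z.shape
(23, 31, 17)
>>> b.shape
(23, 31, 17)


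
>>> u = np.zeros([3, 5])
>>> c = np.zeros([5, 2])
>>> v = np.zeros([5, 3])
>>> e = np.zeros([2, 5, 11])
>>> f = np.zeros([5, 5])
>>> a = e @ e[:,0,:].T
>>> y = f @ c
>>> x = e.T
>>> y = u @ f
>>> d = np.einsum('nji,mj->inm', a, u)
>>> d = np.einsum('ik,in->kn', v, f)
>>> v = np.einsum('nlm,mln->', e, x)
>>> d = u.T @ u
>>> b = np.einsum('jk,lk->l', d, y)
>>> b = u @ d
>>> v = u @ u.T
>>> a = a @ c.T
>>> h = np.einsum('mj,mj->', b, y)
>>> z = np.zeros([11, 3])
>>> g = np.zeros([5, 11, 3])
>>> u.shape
(3, 5)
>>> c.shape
(5, 2)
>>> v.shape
(3, 3)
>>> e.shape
(2, 5, 11)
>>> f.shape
(5, 5)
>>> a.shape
(2, 5, 5)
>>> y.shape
(3, 5)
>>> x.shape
(11, 5, 2)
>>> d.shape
(5, 5)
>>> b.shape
(3, 5)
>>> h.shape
()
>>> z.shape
(11, 3)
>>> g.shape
(5, 11, 3)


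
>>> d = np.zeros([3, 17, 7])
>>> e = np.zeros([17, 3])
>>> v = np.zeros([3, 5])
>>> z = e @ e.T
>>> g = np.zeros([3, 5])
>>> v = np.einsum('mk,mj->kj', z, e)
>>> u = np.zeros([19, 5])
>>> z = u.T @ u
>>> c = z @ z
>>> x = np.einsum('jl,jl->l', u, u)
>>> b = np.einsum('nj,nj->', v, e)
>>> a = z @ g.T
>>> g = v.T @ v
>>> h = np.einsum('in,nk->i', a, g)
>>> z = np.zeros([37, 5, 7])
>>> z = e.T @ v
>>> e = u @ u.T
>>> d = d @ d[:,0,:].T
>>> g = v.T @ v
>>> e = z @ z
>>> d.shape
(3, 17, 3)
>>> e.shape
(3, 3)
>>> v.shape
(17, 3)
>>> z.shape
(3, 3)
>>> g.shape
(3, 3)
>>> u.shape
(19, 5)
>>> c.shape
(5, 5)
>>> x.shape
(5,)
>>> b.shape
()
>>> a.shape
(5, 3)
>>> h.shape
(5,)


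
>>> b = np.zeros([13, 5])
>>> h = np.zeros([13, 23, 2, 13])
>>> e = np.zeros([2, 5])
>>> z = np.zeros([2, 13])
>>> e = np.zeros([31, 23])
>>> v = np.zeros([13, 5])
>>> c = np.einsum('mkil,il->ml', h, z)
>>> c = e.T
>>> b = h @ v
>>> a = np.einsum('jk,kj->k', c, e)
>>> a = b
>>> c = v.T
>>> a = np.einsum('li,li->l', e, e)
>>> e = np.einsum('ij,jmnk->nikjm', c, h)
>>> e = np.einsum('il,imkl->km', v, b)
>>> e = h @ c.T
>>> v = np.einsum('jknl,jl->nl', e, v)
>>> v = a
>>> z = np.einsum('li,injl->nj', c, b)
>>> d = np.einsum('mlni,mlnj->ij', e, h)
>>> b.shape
(13, 23, 2, 5)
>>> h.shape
(13, 23, 2, 13)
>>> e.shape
(13, 23, 2, 5)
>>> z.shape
(23, 2)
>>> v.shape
(31,)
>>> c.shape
(5, 13)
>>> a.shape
(31,)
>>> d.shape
(5, 13)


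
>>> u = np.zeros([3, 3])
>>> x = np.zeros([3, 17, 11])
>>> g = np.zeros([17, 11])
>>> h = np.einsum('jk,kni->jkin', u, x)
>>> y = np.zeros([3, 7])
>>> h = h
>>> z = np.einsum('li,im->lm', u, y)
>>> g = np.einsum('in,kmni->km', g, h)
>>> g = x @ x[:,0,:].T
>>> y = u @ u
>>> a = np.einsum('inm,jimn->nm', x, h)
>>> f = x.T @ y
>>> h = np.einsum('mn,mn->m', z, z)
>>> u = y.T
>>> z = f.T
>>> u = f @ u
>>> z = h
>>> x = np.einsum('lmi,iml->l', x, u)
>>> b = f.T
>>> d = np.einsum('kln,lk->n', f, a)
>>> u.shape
(11, 17, 3)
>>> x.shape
(3,)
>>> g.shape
(3, 17, 3)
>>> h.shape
(3,)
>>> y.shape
(3, 3)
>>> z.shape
(3,)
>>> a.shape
(17, 11)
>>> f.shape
(11, 17, 3)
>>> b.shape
(3, 17, 11)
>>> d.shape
(3,)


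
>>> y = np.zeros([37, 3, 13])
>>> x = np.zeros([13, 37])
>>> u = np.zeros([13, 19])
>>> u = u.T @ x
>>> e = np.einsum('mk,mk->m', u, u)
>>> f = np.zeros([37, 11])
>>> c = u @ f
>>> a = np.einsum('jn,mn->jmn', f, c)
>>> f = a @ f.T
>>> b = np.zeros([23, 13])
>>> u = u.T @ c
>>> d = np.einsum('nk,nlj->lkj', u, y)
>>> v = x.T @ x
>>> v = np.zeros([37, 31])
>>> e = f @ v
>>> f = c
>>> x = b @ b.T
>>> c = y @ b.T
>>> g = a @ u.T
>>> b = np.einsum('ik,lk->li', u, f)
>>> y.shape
(37, 3, 13)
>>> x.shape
(23, 23)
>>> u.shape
(37, 11)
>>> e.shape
(37, 19, 31)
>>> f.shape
(19, 11)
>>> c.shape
(37, 3, 23)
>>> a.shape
(37, 19, 11)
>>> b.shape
(19, 37)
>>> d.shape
(3, 11, 13)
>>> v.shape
(37, 31)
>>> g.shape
(37, 19, 37)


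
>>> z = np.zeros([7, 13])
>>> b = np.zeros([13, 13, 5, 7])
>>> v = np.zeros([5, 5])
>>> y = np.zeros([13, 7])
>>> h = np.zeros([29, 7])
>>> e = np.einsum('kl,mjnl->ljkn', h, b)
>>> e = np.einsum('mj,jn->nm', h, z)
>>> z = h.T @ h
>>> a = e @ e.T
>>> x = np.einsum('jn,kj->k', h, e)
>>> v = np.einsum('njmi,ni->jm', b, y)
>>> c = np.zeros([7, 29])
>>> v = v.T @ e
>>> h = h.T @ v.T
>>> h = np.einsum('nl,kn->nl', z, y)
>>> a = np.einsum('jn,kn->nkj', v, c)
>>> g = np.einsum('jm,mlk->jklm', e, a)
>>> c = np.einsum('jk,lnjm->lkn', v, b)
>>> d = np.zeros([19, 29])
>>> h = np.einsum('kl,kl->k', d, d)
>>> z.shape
(7, 7)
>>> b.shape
(13, 13, 5, 7)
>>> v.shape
(5, 29)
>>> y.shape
(13, 7)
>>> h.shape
(19,)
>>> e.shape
(13, 29)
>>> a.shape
(29, 7, 5)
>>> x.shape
(13,)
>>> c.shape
(13, 29, 13)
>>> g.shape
(13, 5, 7, 29)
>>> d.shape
(19, 29)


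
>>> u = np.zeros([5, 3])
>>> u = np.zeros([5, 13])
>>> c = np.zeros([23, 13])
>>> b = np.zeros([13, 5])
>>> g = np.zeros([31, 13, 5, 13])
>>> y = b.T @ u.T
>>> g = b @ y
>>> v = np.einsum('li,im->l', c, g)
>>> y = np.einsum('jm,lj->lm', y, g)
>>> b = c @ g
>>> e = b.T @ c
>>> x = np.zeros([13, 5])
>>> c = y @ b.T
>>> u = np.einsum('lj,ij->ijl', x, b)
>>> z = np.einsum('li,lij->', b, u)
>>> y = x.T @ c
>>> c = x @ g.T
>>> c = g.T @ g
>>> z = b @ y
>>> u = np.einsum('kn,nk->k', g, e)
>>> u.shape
(13,)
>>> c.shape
(5, 5)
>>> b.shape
(23, 5)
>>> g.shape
(13, 5)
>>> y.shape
(5, 23)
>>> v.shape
(23,)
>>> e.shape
(5, 13)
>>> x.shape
(13, 5)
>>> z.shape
(23, 23)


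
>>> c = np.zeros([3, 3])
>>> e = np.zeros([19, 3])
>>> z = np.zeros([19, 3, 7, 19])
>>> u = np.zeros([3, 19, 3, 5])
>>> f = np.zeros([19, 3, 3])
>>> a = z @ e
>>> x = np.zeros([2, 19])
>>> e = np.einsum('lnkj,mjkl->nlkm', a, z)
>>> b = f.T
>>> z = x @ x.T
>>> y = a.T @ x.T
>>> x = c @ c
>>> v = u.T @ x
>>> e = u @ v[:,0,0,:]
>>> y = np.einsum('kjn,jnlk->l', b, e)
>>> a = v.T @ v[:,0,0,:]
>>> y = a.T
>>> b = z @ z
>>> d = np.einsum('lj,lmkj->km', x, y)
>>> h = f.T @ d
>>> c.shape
(3, 3)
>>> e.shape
(3, 19, 3, 3)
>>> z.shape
(2, 2)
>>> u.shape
(3, 19, 3, 5)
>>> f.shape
(19, 3, 3)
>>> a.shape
(3, 19, 3, 3)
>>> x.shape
(3, 3)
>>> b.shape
(2, 2)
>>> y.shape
(3, 3, 19, 3)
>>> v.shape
(5, 3, 19, 3)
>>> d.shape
(19, 3)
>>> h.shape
(3, 3, 3)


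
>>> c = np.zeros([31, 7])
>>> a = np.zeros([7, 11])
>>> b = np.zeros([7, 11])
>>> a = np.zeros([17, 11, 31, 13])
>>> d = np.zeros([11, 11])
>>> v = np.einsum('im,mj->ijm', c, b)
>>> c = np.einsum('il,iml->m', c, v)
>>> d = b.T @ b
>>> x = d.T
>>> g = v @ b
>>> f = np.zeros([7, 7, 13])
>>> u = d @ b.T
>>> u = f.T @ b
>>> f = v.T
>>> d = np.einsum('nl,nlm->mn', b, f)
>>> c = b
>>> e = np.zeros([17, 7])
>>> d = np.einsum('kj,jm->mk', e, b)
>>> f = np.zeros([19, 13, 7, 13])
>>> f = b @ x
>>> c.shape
(7, 11)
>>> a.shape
(17, 11, 31, 13)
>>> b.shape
(7, 11)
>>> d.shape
(11, 17)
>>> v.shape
(31, 11, 7)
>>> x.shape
(11, 11)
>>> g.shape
(31, 11, 11)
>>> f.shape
(7, 11)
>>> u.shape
(13, 7, 11)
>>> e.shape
(17, 7)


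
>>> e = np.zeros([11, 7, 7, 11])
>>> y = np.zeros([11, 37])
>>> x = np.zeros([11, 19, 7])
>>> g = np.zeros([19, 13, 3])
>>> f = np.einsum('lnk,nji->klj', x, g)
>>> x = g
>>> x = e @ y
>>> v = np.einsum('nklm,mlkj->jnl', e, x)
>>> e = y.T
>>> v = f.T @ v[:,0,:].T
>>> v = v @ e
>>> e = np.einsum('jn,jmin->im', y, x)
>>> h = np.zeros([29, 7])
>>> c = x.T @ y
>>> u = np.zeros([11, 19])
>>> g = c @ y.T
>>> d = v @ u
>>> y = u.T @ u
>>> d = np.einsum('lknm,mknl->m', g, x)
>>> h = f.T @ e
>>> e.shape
(7, 7)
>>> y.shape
(19, 19)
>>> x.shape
(11, 7, 7, 37)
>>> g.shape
(37, 7, 7, 11)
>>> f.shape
(7, 11, 13)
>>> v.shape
(13, 11, 11)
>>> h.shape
(13, 11, 7)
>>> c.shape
(37, 7, 7, 37)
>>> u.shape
(11, 19)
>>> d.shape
(11,)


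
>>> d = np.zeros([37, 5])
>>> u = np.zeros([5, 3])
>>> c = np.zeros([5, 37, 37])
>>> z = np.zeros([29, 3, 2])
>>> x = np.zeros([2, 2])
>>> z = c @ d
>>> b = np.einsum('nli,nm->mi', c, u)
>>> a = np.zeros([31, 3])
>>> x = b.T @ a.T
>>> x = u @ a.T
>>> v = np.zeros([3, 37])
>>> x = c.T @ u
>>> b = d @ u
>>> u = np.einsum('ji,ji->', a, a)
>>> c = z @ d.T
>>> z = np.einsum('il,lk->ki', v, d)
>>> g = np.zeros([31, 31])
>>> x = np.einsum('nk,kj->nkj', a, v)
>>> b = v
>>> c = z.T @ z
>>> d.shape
(37, 5)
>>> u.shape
()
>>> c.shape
(3, 3)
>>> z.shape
(5, 3)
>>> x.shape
(31, 3, 37)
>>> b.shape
(3, 37)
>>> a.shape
(31, 3)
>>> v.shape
(3, 37)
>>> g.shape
(31, 31)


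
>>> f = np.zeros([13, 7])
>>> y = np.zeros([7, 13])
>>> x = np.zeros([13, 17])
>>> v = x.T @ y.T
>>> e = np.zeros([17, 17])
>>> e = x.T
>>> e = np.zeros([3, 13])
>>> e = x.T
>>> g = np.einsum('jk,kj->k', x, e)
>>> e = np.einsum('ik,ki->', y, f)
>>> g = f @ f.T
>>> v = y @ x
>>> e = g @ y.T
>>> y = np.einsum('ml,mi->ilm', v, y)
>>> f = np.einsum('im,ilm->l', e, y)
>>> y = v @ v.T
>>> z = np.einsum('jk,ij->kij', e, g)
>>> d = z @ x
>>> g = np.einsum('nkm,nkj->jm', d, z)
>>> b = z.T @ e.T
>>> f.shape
(17,)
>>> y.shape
(7, 7)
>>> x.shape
(13, 17)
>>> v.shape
(7, 17)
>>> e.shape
(13, 7)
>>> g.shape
(13, 17)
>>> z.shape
(7, 13, 13)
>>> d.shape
(7, 13, 17)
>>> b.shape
(13, 13, 13)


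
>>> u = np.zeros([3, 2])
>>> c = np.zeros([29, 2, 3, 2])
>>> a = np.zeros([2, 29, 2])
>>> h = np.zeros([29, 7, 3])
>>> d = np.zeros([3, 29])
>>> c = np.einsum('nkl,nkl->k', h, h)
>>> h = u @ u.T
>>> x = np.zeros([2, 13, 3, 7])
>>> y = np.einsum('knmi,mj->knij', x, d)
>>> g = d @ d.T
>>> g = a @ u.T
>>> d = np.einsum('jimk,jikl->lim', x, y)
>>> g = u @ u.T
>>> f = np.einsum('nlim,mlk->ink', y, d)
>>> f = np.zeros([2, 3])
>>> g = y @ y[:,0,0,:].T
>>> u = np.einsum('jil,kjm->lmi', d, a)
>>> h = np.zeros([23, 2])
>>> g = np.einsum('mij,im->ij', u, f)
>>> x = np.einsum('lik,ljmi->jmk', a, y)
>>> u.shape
(3, 2, 13)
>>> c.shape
(7,)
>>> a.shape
(2, 29, 2)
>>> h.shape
(23, 2)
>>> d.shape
(29, 13, 3)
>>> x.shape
(13, 7, 2)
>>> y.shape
(2, 13, 7, 29)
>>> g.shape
(2, 13)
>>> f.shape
(2, 3)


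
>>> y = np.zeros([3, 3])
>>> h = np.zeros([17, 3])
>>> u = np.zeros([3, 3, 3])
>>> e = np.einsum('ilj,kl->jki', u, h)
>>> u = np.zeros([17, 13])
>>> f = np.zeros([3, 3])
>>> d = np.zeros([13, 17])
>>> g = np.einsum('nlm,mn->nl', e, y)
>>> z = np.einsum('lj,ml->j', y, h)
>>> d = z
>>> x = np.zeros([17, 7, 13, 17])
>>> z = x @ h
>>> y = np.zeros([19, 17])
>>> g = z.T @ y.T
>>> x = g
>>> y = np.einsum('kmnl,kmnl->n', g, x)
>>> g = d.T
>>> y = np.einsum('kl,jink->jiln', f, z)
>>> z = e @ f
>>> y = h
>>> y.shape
(17, 3)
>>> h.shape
(17, 3)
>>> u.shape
(17, 13)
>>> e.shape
(3, 17, 3)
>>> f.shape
(3, 3)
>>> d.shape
(3,)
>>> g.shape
(3,)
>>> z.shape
(3, 17, 3)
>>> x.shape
(3, 13, 7, 19)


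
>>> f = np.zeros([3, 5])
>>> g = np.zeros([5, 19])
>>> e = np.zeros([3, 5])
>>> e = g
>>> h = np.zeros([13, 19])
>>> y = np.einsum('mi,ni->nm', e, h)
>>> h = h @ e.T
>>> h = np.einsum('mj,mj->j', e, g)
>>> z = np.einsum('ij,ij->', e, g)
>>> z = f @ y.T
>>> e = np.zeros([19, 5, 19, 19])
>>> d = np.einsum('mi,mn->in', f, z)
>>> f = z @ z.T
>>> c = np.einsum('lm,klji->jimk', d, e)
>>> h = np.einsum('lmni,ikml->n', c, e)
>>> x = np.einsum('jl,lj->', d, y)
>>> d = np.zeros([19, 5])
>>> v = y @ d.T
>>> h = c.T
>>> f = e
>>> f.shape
(19, 5, 19, 19)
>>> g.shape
(5, 19)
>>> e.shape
(19, 5, 19, 19)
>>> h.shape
(19, 13, 19, 19)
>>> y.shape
(13, 5)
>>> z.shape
(3, 13)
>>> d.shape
(19, 5)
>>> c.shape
(19, 19, 13, 19)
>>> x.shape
()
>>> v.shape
(13, 19)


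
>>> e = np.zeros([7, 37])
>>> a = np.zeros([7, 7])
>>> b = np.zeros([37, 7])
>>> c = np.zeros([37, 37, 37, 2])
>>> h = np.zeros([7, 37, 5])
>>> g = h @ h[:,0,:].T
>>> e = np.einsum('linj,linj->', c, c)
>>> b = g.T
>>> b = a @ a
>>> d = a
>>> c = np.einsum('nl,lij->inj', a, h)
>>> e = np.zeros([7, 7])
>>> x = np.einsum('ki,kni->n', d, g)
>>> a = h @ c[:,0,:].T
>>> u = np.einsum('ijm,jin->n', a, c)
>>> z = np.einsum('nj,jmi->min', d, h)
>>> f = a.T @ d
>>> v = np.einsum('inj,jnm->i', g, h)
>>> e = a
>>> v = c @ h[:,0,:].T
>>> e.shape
(7, 37, 37)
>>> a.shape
(7, 37, 37)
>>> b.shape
(7, 7)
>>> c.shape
(37, 7, 5)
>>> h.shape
(7, 37, 5)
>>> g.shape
(7, 37, 7)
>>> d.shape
(7, 7)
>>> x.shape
(37,)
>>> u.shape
(5,)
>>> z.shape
(37, 5, 7)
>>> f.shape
(37, 37, 7)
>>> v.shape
(37, 7, 7)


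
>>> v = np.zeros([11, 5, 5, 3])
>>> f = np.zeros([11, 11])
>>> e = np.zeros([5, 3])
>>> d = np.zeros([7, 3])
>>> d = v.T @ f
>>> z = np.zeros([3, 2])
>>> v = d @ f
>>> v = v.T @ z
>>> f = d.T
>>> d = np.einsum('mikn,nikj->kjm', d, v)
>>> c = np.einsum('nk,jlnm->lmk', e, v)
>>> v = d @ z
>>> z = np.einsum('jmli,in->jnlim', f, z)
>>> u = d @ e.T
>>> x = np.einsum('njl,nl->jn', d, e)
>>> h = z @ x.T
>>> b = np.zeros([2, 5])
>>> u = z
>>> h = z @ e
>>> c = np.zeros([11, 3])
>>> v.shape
(5, 2, 2)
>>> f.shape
(11, 5, 5, 3)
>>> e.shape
(5, 3)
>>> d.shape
(5, 2, 3)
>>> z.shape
(11, 2, 5, 3, 5)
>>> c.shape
(11, 3)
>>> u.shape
(11, 2, 5, 3, 5)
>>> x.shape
(2, 5)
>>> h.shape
(11, 2, 5, 3, 3)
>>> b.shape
(2, 5)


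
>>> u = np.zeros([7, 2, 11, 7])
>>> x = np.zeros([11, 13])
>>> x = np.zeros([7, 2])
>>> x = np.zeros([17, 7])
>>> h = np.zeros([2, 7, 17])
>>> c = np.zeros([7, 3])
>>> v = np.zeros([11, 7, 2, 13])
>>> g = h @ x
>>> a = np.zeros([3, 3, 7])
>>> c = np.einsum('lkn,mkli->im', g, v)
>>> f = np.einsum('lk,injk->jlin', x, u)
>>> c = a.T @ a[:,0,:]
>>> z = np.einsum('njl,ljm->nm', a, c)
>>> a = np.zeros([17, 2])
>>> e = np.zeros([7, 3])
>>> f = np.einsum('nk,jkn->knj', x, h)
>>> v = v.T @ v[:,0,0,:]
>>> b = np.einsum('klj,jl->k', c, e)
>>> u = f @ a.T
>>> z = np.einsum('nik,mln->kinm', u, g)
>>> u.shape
(7, 17, 17)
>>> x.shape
(17, 7)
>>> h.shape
(2, 7, 17)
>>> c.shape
(7, 3, 7)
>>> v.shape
(13, 2, 7, 13)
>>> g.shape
(2, 7, 7)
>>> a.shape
(17, 2)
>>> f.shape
(7, 17, 2)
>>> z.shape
(17, 17, 7, 2)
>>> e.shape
(7, 3)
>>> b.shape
(7,)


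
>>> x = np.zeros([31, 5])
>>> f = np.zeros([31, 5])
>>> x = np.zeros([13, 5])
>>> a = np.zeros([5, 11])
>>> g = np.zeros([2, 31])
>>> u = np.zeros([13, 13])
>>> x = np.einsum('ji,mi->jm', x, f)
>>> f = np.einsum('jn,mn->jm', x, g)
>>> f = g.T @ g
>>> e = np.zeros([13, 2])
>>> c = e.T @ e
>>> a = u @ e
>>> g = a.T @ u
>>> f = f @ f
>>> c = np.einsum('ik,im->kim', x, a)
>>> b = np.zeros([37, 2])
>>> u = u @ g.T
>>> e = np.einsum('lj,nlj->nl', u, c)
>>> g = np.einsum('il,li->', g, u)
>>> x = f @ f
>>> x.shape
(31, 31)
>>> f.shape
(31, 31)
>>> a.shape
(13, 2)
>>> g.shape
()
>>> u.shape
(13, 2)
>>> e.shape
(31, 13)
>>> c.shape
(31, 13, 2)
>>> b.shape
(37, 2)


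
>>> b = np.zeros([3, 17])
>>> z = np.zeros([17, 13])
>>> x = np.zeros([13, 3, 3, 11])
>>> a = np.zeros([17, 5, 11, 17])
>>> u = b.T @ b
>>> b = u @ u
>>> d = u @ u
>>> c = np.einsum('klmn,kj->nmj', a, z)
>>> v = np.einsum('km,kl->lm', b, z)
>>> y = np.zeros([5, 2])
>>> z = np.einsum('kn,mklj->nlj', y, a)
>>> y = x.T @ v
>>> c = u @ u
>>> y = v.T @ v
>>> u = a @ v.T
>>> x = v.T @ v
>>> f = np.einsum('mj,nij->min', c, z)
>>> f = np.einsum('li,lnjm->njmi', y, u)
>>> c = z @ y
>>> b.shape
(17, 17)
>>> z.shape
(2, 11, 17)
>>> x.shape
(17, 17)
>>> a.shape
(17, 5, 11, 17)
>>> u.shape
(17, 5, 11, 13)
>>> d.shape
(17, 17)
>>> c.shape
(2, 11, 17)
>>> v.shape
(13, 17)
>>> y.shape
(17, 17)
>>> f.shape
(5, 11, 13, 17)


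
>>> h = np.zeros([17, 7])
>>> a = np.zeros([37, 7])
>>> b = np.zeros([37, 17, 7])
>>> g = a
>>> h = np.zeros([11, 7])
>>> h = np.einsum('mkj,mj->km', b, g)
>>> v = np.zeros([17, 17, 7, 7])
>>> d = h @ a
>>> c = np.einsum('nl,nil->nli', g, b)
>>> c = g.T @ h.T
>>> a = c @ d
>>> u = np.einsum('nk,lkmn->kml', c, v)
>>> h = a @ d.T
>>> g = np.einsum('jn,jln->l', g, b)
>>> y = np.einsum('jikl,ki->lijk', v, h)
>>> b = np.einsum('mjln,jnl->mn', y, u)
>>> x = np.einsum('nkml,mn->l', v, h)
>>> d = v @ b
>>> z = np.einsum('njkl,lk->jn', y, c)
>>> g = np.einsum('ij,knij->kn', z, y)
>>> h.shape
(7, 17)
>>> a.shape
(7, 7)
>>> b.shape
(7, 7)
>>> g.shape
(7, 17)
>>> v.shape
(17, 17, 7, 7)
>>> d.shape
(17, 17, 7, 7)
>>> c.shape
(7, 17)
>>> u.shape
(17, 7, 17)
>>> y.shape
(7, 17, 17, 7)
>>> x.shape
(7,)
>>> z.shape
(17, 7)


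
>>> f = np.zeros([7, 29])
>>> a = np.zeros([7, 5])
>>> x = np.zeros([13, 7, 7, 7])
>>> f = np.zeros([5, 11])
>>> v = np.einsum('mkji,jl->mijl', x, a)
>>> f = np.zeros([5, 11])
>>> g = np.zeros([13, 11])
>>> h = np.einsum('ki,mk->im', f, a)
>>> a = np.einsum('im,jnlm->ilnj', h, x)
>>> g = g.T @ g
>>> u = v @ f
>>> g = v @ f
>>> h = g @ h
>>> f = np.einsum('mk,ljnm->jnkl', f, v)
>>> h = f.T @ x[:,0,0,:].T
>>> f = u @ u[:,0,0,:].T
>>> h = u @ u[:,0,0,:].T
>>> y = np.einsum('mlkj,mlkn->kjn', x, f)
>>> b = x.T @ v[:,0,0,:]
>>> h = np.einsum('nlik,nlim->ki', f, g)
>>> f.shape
(13, 7, 7, 13)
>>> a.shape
(11, 7, 7, 13)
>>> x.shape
(13, 7, 7, 7)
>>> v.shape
(13, 7, 7, 5)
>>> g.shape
(13, 7, 7, 11)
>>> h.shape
(13, 7)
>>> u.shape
(13, 7, 7, 11)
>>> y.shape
(7, 7, 13)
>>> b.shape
(7, 7, 7, 5)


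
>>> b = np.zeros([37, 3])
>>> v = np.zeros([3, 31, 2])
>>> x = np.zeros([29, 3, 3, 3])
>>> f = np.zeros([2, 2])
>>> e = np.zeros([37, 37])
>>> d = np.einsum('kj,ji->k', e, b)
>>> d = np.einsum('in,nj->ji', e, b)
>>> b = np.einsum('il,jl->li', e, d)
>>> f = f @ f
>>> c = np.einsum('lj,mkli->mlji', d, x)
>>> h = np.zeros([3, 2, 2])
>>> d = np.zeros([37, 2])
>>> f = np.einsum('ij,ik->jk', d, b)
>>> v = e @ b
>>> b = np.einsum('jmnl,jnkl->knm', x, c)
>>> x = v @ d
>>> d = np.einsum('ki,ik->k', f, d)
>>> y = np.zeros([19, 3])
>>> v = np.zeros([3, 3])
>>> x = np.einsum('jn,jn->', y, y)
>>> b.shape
(37, 3, 3)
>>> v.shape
(3, 3)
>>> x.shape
()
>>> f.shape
(2, 37)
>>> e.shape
(37, 37)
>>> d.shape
(2,)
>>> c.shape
(29, 3, 37, 3)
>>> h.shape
(3, 2, 2)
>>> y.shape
(19, 3)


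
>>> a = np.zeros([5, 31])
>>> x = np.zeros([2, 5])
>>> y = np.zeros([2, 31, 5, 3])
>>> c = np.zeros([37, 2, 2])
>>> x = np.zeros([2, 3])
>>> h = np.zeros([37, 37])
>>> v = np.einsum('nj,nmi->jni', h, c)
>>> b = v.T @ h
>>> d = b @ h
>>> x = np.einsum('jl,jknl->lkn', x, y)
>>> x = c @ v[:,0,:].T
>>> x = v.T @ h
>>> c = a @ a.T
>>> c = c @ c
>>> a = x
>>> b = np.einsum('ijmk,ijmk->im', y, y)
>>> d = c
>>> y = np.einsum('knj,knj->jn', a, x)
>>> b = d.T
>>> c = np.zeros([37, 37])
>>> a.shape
(2, 37, 37)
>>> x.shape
(2, 37, 37)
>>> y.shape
(37, 37)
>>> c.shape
(37, 37)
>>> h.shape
(37, 37)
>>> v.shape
(37, 37, 2)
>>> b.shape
(5, 5)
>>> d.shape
(5, 5)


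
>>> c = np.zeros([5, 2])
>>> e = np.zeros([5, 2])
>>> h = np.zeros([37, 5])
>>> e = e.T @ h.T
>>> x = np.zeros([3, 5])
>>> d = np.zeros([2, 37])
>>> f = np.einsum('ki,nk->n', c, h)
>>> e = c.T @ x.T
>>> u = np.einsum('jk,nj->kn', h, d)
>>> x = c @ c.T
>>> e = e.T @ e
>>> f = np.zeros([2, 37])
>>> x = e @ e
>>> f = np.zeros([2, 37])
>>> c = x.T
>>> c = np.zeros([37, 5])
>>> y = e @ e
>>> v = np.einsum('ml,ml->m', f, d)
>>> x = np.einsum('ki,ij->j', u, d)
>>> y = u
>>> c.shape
(37, 5)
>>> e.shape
(3, 3)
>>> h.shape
(37, 5)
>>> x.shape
(37,)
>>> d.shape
(2, 37)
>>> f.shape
(2, 37)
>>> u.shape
(5, 2)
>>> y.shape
(5, 2)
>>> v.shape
(2,)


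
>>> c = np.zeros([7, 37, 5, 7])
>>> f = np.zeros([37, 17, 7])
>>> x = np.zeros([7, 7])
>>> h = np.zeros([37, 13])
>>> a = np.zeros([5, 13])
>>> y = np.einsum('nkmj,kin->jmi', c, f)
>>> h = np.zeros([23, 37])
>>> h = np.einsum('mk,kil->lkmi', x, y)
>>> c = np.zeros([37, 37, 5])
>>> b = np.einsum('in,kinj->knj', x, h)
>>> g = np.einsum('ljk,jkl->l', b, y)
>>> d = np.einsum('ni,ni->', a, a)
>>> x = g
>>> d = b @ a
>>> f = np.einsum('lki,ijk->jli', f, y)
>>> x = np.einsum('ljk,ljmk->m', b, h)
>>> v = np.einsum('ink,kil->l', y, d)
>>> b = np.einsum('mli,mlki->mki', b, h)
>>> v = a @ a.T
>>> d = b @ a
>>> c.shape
(37, 37, 5)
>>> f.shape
(5, 37, 7)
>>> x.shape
(7,)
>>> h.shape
(17, 7, 7, 5)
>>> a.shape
(5, 13)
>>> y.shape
(7, 5, 17)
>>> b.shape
(17, 7, 5)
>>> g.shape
(17,)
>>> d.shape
(17, 7, 13)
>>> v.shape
(5, 5)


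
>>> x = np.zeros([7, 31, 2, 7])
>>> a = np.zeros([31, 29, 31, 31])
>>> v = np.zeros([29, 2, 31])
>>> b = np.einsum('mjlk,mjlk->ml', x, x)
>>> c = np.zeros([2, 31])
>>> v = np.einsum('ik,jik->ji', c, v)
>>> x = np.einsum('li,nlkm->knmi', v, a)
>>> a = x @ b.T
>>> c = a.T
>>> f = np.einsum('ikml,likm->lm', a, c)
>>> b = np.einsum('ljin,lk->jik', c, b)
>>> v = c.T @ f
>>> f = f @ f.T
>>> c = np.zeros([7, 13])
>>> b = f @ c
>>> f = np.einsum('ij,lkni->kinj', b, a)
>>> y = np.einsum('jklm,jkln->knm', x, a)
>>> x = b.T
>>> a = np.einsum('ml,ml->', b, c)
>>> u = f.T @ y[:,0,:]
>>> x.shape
(13, 7)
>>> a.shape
()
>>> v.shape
(31, 31, 31, 31)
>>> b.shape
(7, 13)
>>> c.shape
(7, 13)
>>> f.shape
(31, 7, 31, 13)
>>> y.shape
(31, 7, 2)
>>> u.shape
(13, 31, 7, 2)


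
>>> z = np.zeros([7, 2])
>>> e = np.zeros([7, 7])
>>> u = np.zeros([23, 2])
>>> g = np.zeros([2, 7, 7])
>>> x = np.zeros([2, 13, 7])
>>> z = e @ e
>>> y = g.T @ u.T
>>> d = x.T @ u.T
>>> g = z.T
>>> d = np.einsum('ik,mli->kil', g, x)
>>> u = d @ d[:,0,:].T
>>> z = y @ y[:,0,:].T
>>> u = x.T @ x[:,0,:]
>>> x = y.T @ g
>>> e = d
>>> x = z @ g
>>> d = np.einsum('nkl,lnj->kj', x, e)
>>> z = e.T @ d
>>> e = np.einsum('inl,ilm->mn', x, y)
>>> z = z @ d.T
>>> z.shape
(13, 7, 7)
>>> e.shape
(23, 7)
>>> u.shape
(7, 13, 7)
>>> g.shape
(7, 7)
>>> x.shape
(7, 7, 7)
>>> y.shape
(7, 7, 23)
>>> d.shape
(7, 13)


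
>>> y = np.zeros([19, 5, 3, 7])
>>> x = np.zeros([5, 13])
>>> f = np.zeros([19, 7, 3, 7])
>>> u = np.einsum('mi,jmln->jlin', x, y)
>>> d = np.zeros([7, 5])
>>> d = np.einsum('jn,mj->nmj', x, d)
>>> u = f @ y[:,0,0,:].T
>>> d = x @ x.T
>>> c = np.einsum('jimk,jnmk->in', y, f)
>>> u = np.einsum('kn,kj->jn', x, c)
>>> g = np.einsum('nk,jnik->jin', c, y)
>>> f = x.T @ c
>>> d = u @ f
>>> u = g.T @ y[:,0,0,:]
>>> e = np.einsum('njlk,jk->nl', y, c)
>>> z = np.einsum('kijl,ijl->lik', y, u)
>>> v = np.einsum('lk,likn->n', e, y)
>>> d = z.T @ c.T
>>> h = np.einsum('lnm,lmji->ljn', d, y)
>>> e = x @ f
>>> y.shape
(19, 5, 3, 7)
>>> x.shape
(5, 13)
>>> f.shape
(13, 7)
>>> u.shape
(5, 3, 7)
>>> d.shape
(19, 5, 5)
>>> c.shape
(5, 7)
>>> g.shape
(19, 3, 5)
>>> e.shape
(5, 7)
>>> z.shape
(7, 5, 19)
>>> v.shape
(7,)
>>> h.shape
(19, 3, 5)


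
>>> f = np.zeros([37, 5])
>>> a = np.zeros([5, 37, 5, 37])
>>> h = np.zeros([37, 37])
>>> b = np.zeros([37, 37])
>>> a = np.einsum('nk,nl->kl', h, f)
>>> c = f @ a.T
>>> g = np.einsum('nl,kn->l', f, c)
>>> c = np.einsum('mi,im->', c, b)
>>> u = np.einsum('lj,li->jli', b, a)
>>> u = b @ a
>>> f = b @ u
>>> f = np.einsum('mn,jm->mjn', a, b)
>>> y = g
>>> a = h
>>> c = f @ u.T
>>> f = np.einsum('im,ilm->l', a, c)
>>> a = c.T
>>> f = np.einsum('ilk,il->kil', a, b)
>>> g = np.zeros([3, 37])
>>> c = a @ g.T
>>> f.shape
(37, 37, 37)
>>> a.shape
(37, 37, 37)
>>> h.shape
(37, 37)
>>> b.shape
(37, 37)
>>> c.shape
(37, 37, 3)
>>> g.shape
(3, 37)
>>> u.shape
(37, 5)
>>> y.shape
(5,)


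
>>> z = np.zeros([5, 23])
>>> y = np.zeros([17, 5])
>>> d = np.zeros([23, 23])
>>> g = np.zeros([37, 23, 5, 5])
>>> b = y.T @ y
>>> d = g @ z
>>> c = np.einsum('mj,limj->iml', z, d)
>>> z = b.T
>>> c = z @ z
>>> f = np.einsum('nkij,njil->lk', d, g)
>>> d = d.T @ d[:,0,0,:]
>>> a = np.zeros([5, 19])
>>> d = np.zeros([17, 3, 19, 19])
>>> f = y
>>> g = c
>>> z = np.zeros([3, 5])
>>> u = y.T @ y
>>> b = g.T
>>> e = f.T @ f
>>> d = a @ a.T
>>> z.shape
(3, 5)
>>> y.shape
(17, 5)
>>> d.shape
(5, 5)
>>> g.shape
(5, 5)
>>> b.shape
(5, 5)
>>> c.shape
(5, 5)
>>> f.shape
(17, 5)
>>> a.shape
(5, 19)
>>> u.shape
(5, 5)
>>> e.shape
(5, 5)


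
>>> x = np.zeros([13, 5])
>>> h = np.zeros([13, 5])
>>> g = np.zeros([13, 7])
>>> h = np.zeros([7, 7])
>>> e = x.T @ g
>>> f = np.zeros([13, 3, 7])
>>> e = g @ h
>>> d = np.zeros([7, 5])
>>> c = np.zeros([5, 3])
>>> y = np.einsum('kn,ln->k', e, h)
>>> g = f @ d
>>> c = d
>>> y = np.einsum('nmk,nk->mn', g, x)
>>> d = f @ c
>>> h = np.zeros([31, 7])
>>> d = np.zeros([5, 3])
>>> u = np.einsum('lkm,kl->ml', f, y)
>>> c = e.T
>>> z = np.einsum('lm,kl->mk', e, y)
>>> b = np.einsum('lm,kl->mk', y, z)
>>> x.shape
(13, 5)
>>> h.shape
(31, 7)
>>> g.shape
(13, 3, 5)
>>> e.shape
(13, 7)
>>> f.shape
(13, 3, 7)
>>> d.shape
(5, 3)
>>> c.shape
(7, 13)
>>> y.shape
(3, 13)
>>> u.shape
(7, 13)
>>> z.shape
(7, 3)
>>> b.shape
(13, 7)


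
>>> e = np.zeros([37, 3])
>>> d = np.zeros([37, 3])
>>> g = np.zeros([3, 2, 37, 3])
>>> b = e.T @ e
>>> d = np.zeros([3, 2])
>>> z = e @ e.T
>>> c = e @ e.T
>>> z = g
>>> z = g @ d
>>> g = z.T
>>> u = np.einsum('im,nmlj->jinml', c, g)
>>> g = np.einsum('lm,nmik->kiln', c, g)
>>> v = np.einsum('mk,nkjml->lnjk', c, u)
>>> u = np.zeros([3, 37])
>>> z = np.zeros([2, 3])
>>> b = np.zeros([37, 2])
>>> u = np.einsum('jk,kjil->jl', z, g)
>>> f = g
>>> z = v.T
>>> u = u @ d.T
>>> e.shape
(37, 3)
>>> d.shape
(3, 2)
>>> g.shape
(3, 2, 37, 2)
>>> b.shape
(37, 2)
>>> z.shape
(37, 2, 3, 2)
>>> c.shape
(37, 37)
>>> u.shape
(2, 3)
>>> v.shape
(2, 3, 2, 37)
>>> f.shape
(3, 2, 37, 2)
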